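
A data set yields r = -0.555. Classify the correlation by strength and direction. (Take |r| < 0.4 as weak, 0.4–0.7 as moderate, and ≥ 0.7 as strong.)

r = -0.555 < 0 so the relationship is negative.
|r| = 0.555, which falls in the moderate range.

moderate negative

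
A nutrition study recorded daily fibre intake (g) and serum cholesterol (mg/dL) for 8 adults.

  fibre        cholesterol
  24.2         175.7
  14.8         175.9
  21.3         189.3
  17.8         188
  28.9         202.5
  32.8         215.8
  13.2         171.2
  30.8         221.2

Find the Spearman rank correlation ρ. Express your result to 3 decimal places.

0.833

Rank fibre: 5, 2, 4, 3, 6, 8, 1, 7
Rank cholesterol: 2, 3, 5, 4, 6, 7, 1, 8
d = rank(fibre) − rank(cholesterol): 3, -1, -1, -1, 0, 1, 0, -1; Σd² = 14
ρ = 1 − 6Σd² / [n(n²−1)] = 1 − 6×14 / (8×63) = 1 − 84/504 ≈ 0.833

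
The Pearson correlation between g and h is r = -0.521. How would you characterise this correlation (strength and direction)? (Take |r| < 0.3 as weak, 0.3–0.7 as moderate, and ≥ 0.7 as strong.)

moderate negative

r = -0.521 < 0 so the relationship is negative.
|r| = 0.521, which falls in the moderate range.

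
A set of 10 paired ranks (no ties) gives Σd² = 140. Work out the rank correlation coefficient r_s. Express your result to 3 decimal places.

ρ = 1 − 6Σd² / [n(n²−1)] = 1 − 6×140 / (10×99)
  = 1 − 840/990 = 1 − 0.8485 ≈ 0.152

0.152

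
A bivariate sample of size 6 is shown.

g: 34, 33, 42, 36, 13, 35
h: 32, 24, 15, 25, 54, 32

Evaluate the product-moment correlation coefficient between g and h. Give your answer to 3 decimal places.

-0.953

n = 6, Σg = 193, Σh = 182, Σg² = 6699, Σh² = 6390, Σgh = 5232
nΣgh − ΣgΣh = 31392 − 35126 = -3734
nΣg² − (Σg)² = 40194 − 37249 = 2945; nΣh² − (Σh)² = 38340 − 33124 = 5216
r = -3734 / √(2945 × 5216) = -3734 / 3919.3265 ≈ -0.953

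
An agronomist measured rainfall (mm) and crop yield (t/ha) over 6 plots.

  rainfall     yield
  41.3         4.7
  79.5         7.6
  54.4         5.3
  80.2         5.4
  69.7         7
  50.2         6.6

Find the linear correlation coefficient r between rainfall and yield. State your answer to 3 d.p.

n = 6, Σx = 375.3, Σy = 36.6, Σx² = 24795.47, Σy² = 229.66, Σxy = 2338.93
nΣxy − ΣxΣy = 14033.58 − 13735.98 = 297.6
nΣx² − (Σx)² = 148772.82 − 140850.09 = 7922.73; nΣy² − (Σy)² = 1377.96 − 1339.56 = 38.4
r = 297.6 / √(7922.73 × 38.4) = 297.6 / 551.5731 ≈ 0.540

0.540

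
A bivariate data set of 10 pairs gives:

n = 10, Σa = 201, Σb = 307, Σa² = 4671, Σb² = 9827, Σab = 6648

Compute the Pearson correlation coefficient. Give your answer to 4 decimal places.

r = (nΣab − ΣaΣb) / √[(nΣa² − (Σa)²)(nΣb² − (Σb)²)]
Numerator: 10×6648 − 201×307 = 4773
Denominator: √[(46710 − 40401)(98270 − 94249)] = √[6309 × 4021] = 5036.7141
r = 4773 / 5036.7141 ≈ 0.9476

0.9476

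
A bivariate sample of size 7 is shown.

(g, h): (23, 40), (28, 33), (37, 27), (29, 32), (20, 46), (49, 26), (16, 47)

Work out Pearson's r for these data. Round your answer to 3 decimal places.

n = 7, Σg = 202, Σh = 251, Σg² = 6580, Σh² = 9443, Σgh = 6717
nΣgh − ΣgΣh = 47019 − 50702 = -3683
nΣg² − (Σg)² = 46060 − 40804 = 5256; nΣh² − (Σh)² = 66101 − 63001 = 3100
r = -3683 / √(5256 × 3100) = -3683 / 4036.5332 ≈ -0.912

-0.912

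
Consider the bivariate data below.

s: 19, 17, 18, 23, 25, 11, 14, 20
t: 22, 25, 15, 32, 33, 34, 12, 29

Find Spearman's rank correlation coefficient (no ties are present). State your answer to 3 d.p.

0.262

Rank s: 5, 3, 4, 7, 8, 1, 2, 6
Rank t: 3, 4, 2, 6, 7, 8, 1, 5
d = rank(s) − rank(t): 2, -1, 2, 1, 1, -7, 1, 1; Σd² = 62
ρ = 1 − 6Σd² / [n(n²−1)] = 1 − 6×62 / (8×63) = 1 − 372/504 ≈ 0.262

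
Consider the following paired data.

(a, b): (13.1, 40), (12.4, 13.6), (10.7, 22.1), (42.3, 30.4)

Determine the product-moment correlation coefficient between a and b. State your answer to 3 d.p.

n = 4, Σa = 78.5, Σb = 106.1, Σa² = 2229.15, Σb² = 3197.53, Σab = 2215.03
nΣab − ΣaΣb = 8860.12 − 8328.85 = 531.27
nΣa² − (Σa)² = 8916.6 − 6162.25 = 2754.35; nΣb² − (Σb)² = 12790.12 − 11257.21 = 1532.91
r = 531.27 / √(2754.35 × 1532.91) = 531.27 / 2054.7921 ≈ 0.259

0.259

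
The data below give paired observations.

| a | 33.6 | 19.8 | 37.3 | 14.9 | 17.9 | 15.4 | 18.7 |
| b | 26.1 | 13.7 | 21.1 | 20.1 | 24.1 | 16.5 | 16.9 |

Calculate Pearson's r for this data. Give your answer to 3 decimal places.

n = 7, Σa = 157.6, Σb = 138.5, Σa² = 4041.56, Σb² = 2856.79, Σab = 3236.26
nΣab − ΣaΣb = 22653.82 − 21827.6 = 826.22
nΣa² − (Σa)² = 28290.92 − 24837.76 = 3453.16; nΣb² − (Σb)² = 19997.53 − 19182.25 = 815.28
r = 826.22 / √(3453.16 × 815.28) = 826.22 / 1677.8833 ≈ 0.492

0.492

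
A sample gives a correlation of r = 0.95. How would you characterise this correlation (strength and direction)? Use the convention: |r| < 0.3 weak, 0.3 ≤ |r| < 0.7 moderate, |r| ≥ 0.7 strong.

strong positive

r = 0.95 > 0 so the relationship is positive.
|r| = 0.95, which falls in the strong range.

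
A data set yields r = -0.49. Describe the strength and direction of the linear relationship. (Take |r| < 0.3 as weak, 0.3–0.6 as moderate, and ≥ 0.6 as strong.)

r = -0.49 < 0 so the relationship is negative.
|r| = 0.49, which falls in the moderate range.

moderate negative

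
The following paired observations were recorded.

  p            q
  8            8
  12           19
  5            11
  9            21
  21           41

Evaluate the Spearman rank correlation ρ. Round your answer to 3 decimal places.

Rank p: 2, 4, 1, 3, 5
Rank q: 1, 3, 2, 4, 5
d = rank(p) − rank(q): 1, 1, -1, -1, 0; Σd² = 4
ρ = 1 − 6Σd² / [n(n²−1)] = 1 − 6×4 / (5×24) = 1 − 24/120 ≈ 0.800

0.800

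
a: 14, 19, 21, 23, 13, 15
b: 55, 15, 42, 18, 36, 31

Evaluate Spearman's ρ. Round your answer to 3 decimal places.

-0.429

Rank a: 2, 4, 5, 6, 1, 3
Rank b: 6, 1, 5, 2, 4, 3
d = rank(a) − rank(b): -4, 3, 0, 4, -3, 0; Σd² = 50
ρ = 1 − 6Σd² / [n(n²−1)] = 1 − 6×50 / (6×35) = 1 − 300/210 ≈ -0.429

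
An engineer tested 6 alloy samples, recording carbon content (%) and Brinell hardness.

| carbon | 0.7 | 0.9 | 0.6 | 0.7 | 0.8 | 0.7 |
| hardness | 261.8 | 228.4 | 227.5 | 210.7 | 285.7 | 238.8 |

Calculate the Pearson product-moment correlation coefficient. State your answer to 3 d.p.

n = 6, Σx = 4.4, Σy = 1452.9, Σx² = 3.28, Σy² = 355506.47, Σxy = 1068.53
nΣxy − ΣxΣy = 6411.18 − 6392.76 = 18.42
nΣx² − (Σx)² = 19.68 − 19.36 = 0.32; nΣy² − (Σy)² = 2133038.82 − 2110918.41 = 22120.41
r = 18.42 / √(0.32 × 22120.41) = 18.42 / 84.1340 ≈ 0.219

0.219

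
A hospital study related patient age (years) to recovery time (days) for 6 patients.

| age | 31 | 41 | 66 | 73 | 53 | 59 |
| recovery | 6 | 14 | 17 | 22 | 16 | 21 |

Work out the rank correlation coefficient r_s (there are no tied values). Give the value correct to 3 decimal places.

0.943

Rank age: 1, 2, 5, 6, 3, 4
Rank recovery: 1, 2, 4, 6, 3, 5
d = rank(age) − rank(recovery): 0, 0, 1, 0, 0, -1; Σd² = 2
ρ = 1 − 6Σd² / [n(n²−1)] = 1 − 6×2 / (6×35) = 1 − 12/210 ≈ 0.943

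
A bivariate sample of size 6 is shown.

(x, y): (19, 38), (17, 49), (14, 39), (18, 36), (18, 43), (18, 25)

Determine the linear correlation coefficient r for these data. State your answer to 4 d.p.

n = 6, Σx = 104, Σy = 230, Σx² = 1818, Σy² = 9136, Σxy = 3973
nΣxy − ΣxΣy = 23838 − 23920 = -82
nΣx² − (Σx)² = 10908 − 10816 = 92; nΣy² − (Σy)² = 54816 − 52900 = 1916
r = -82 / √(92 × 1916) = -82 / 419.8476 ≈ -0.1953

-0.1953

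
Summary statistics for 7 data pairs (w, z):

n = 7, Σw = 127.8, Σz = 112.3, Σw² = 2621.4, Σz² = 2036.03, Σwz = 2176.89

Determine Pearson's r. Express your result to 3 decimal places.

0.487

r = (nΣwz − ΣwΣz) / √[(nΣw² − (Σw)²)(nΣz² − (Σz)²)]
Numerator: 7×2176.89 − 127.8×112.3 = 886.29
Denominator: √[(18349.8 − 16332.84)(14252.21 − 12611.29)] = √[2016.96 × 1640.92] = 1819.2498
r = 886.29 / 1819.2498 ≈ 0.487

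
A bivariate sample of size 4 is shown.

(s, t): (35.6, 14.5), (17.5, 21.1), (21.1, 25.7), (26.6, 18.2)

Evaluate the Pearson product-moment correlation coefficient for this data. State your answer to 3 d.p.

-0.819

n = 4, Σs = 100.8, Σt = 79.5, Σs² = 2726.38, Σt² = 1647.19, Σst = 1911.84
nΣst − ΣsΣt = 7647.36 − 8013.6 = -366.24
nΣs² − (Σs)² = 10905.52 − 10160.64 = 744.88; nΣt² − (Σt)² = 6588.76 − 6320.25 = 268.51
r = -366.24 / √(744.88 × 268.51) = -366.24 / 447.2222 ≈ -0.819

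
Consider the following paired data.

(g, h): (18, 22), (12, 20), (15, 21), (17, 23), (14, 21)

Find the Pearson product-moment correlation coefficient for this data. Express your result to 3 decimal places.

n = 5, Σg = 76, Σh = 107, Σg² = 1178, Σh² = 2295, Σgh = 1636
nΣgh − ΣgΣh = 8180 − 8132 = 48
nΣg² − (Σg)² = 5890 − 5776 = 114; nΣh² − (Σh)² = 11475 − 11449 = 26
r = 48 / √(114 × 26) = 48 / 54.4426 ≈ 0.882

0.882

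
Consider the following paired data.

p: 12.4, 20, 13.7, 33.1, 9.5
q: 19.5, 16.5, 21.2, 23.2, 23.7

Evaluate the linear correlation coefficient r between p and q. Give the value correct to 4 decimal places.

0.0776

n = 5, Σp = 88.7, Σq = 104.1, Σp² = 1927.31, Σq² = 2201.87, Σpq = 1855.31
nΣpq − ΣpΣq = 9276.55 − 9233.67 = 42.88
nΣp² − (Σp)² = 9636.55 − 7867.69 = 1768.86; nΣq² − (Σq)² = 11009.35 − 10836.81 = 172.54
r = 42.88 / √(1768.86 × 172.54) = 42.88 / 552.4483 ≈ 0.0776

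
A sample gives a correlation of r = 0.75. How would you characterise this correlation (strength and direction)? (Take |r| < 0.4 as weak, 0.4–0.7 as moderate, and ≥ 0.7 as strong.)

r = 0.75 > 0 so the relationship is positive.
|r| = 0.75, which falls in the strong range.

strong positive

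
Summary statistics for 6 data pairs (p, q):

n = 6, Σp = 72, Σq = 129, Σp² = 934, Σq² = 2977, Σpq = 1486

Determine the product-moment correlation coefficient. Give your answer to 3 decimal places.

-0.519

r = (nΣpq − ΣpΣq) / √[(nΣp² − (Σp)²)(nΣq² − (Σq)²)]
Numerator: 6×1486 − 72×129 = -372
Denominator: √[(5604 − 5184)(17862 − 16641)] = √[420 × 1221] = 716.1145
r = -372 / 716.1145 ≈ -0.519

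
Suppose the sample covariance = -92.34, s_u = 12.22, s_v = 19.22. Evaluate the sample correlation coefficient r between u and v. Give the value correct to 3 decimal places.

-0.393

r = Cov(u,v) / (s_u · s_v) = -92.34 / (12.22 × 19.22)
  = -92.34 / 234.8684 ≈ -0.393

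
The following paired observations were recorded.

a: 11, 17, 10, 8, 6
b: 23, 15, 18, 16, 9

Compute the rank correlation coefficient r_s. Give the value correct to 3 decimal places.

0.400

Rank a: 4, 5, 3, 2, 1
Rank b: 5, 2, 4, 3, 1
d = rank(a) − rank(b): -1, 3, -1, -1, 0; Σd² = 12
ρ = 1 − 6Σd² / [n(n²−1)] = 1 − 6×12 / (5×24) = 1 − 72/120 ≈ 0.400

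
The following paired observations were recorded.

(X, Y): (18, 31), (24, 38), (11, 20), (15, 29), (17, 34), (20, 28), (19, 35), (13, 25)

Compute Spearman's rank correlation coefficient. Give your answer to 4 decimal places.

Rank X: 5, 8, 1, 3, 4, 7, 6, 2
Rank Y: 5, 8, 1, 4, 6, 3, 7, 2
d = rank(X) − rank(Y): 0, 0, 0, -1, -2, 4, -1, 0; Σd² = 22
ρ = 1 − 6Σd² / [n(n²−1)] = 1 − 6×22 / (8×63) = 1 − 132/504 ≈ 0.7381

0.7381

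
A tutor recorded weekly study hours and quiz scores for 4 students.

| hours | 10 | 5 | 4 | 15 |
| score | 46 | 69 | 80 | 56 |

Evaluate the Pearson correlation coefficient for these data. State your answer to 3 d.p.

n = 4, Σx = 34, Σy = 251, Σx² = 366, Σy² = 16413, Σxy = 1965
nΣxy − ΣxΣy = 7860 − 8534 = -674
nΣx² − (Σx)² = 1464 − 1156 = 308; nΣy² − (Σy)² = 65652 − 63001 = 2651
r = -674 / √(308 × 2651) = -674 / 903.6083 ≈ -0.746

-0.746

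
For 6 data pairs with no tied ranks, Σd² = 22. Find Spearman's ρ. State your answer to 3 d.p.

ρ = 1 − 6Σd² / [n(n²−1)] = 1 − 6×22 / (6×35)
  = 1 − 132/210 = 1 − 0.6286 ≈ 0.371

0.371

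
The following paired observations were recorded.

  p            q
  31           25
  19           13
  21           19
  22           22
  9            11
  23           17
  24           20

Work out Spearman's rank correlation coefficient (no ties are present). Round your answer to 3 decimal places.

0.821

Rank p: 7, 2, 3, 4, 1, 5, 6
Rank q: 7, 2, 4, 6, 1, 3, 5
d = rank(p) − rank(q): 0, 0, -1, -2, 0, 2, 1; Σd² = 10
ρ = 1 − 6Σd² / [n(n²−1)] = 1 − 6×10 / (7×48) = 1 − 60/336 ≈ 0.821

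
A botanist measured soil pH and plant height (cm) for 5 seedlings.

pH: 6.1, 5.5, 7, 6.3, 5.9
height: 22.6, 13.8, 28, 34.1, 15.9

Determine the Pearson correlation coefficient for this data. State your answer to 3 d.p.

n = 5, Σx = 30.8, Σy = 114.4, Σx² = 190.96, Σy² = 2900.82, Σxy = 718.4
nΣxy − ΣxΣy = 3592 − 3523.52 = 68.48
nΣx² − (Σx)² = 954.8 − 948.64 = 6.16; nΣy² − (Σy)² = 14504.1 − 13087.36 = 1416.74
r = 68.48 / √(6.16 × 1416.74) = 68.48 / 93.4190 ≈ 0.733

0.733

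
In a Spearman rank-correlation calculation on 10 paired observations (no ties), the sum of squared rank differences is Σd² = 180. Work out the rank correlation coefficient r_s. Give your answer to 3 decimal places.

ρ = 1 − 6Σd² / [n(n²−1)] = 1 − 6×180 / (10×99)
  = 1 − 1080/990 = 1 − 1.0909 ≈ -0.091

-0.091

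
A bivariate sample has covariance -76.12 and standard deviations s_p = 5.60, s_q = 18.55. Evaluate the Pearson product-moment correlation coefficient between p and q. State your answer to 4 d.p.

-0.7328

r = Cov(p,q) / (s_p · s_q) = -76.12 / (5.60 × 18.55)
  = -76.12 / 103.8800 ≈ -0.7328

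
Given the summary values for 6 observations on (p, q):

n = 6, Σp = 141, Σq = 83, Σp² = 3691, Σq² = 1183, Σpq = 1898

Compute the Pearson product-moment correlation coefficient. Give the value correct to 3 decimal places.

r = (nΣpq − ΣpΣq) / √[(nΣp² − (Σp)²)(nΣq² − (Σq)²)]
Numerator: 6×1898 − 141×83 = -315
Denominator: √[(22146 − 19881)(7098 − 6889)] = √[2265 × 209] = 688.0298
r = -315 / 688.0298 ≈ -0.458

-0.458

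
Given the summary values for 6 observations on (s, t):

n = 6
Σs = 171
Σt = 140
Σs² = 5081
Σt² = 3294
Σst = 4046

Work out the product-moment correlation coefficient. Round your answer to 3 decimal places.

r = (nΣst − ΣsΣt) / √[(nΣs² − (Σs)²)(nΣt² − (Σt)²)]
Numerator: 6×4046 − 171×140 = 336
Denominator: √[(30486 − 29241)(19764 − 19600)] = √[1245 × 164] = 451.8628
r = 336 / 451.8628 ≈ 0.744

0.744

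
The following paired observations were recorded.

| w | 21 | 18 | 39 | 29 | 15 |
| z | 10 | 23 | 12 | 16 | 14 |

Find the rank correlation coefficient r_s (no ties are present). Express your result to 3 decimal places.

Rank w: 3, 2, 5, 4, 1
Rank z: 1, 5, 2, 4, 3
d = rank(w) − rank(z): 2, -3, 3, 0, -2; Σd² = 26
ρ = 1 − 6Σd² / [n(n²−1)] = 1 − 6×26 / (5×24) = 1 − 156/120 ≈ -0.300

-0.300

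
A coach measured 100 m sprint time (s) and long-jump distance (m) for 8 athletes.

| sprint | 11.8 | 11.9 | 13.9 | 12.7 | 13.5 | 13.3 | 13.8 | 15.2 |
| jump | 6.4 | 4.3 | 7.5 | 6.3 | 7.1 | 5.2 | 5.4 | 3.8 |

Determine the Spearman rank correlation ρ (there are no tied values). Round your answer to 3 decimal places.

-0.048

Rank sprint: 1, 2, 7, 3, 5, 4, 6, 8
Rank jump: 6, 2, 8, 5, 7, 3, 4, 1
d = rank(sprint) − rank(jump): -5, 0, -1, -2, -2, 1, 2, 7; Σd² = 88
ρ = 1 − 6Σd² / [n(n²−1)] = 1 − 6×88 / (8×63) = 1 − 528/504 ≈ -0.048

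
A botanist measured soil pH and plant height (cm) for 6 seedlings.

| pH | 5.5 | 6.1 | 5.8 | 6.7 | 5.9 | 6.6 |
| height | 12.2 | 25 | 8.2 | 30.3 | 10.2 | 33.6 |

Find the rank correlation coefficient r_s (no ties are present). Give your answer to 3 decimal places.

Rank pH: 1, 4, 2, 6, 3, 5
Rank height: 3, 4, 1, 5, 2, 6
d = rank(pH) − rank(height): -2, 0, 1, 1, 1, -1; Σd² = 8
ρ = 1 − 6Σd² / [n(n²−1)] = 1 − 6×8 / (6×35) = 1 − 48/210 ≈ 0.771

0.771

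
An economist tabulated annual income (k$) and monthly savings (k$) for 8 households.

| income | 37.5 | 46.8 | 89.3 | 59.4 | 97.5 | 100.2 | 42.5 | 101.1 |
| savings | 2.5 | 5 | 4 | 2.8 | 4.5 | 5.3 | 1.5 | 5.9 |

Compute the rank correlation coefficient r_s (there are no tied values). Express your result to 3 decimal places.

0.833

Rank income: 1, 3, 5, 4, 6, 7, 2, 8
Rank savings: 2, 6, 4, 3, 5, 7, 1, 8
d = rank(income) − rank(savings): -1, -3, 1, 1, 1, 0, 1, 0; Σd² = 14
ρ = 1 − 6Σd² / [n(n²−1)] = 1 − 6×14 / (8×63) = 1 − 84/504 ≈ 0.833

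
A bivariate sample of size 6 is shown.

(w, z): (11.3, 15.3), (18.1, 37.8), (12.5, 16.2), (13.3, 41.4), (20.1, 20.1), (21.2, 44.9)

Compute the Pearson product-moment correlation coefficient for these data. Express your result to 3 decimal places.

0.489

n = 6, Σw = 96.5, Σz = 175.7, Σw² = 1641.89, Σz² = 6059.35, Σwz = 2966.08
nΣwz − ΣwΣz = 17796.48 − 16955.05 = 841.43
nΣw² − (Σw)² = 9851.34 − 9312.25 = 539.09; nΣz² − (Σz)² = 36356.1 − 30870.49 = 5485.61
r = 841.43 / √(539.09 × 5485.61) = 841.43 / 1719.6620 ≈ 0.489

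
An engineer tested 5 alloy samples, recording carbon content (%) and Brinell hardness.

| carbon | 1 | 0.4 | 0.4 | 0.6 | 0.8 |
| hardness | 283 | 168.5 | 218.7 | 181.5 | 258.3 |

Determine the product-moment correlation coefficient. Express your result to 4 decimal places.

0.8440

n = 5, Σx = 3.2, Σy = 1110, Σx² = 2.32, Σy² = 255972.08, Σxy = 753.42
nΣxy − ΣxΣy = 3767.1 − 3552 = 215.1
nΣx² − (Σx)² = 11.6 − 10.24 = 1.36; nΣy² − (Σy)² = 1279860.4 − 1232100 = 47760.4
r = 215.1 / √(1.36 × 47760.4) = 215.1 / 254.8610 ≈ 0.8440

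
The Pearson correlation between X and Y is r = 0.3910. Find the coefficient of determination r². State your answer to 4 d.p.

r² = (0.3910)² = 0.1529

0.1529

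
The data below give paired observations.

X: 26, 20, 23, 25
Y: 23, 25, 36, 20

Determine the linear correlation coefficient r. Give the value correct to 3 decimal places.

n = 4, ΣX = 94, ΣY = 104, ΣX² = 2230, ΣY² = 2850, ΣXY = 2426
nΣXY − ΣXΣY = 9704 − 9776 = -72
nΣX² − (ΣX)² = 8920 − 8836 = 84; nΣY² − (ΣY)² = 11400 − 10816 = 584
r = -72 / √(84 × 584) = -72 / 221.4859 ≈ -0.325

-0.325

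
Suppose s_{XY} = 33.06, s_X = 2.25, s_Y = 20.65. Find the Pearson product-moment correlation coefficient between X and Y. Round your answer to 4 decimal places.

r = Cov(X,Y) / (s_X · s_Y) = 33.06 / (2.25 × 20.65)
  = 33.06 / 46.4625 ≈ 0.7115

0.7115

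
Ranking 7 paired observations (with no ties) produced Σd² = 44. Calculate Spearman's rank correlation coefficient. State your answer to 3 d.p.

0.214

ρ = 1 − 6Σd² / [n(n²−1)] = 1 − 6×44 / (7×48)
  = 1 − 264/336 = 1 − 0.7857 ≈ 0.214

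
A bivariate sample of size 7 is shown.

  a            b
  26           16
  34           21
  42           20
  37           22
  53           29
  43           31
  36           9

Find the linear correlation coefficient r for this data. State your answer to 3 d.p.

0.656

n = 7, Σa = 271, Σb = 148, Σa² = 10919, Σb² = 3464, Σab = 5978
nΣab − ΣaΣb = 41846 − 40108 = 1738
nΣa² − (Σa)² = 76433 − 73441 = 2992; nΣb² − (Σb)² = 24248 − 21904 = 2344
r = 1738 / √(2992 × 2344) = 1738 / 2648.2538 ≈ 0.656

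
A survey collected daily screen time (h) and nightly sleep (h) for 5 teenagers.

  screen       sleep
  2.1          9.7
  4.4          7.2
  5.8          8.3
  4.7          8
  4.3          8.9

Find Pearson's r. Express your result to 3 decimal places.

-0.648

n = 5, Σx = 21.3, Σy = 42.1, Σx² = 97.99, Σy² = 358.03, Σxy = 176.06
nΣxy − ΣxΣy = 880.3 − 896.73 = -16.43
nΣx² − (Σx)² = 489.95 − 453.69 = 36.26; nΣy² − (Σy)² = 1790.15 − 1772.41 = 17.74
r = -16.43 / √(36.26 × 17.74) = -16.43 / 25.3624 ≈ -0.648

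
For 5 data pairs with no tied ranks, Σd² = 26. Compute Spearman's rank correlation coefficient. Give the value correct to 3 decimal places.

-0.300

ρ = 1 − 6Σd² / [n(n²−1)] = 1 − 6×26 / (5×24)
  = 1 − 156/120 = 1 − 1.3000 ≈ -0.300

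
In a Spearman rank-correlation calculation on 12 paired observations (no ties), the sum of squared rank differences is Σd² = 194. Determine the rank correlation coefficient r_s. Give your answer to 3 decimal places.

0.322

ρ = 1 − 6Σd² / [n(n²−1)] = 1 − 6×194 / (12×143)
  = 1 − 1164/1716 = 1 − 0.6783 ≈ 0.322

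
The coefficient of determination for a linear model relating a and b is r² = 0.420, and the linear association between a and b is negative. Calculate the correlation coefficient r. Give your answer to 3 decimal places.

|r| = √0.420 = 0.648
The association is negative, so r = −0.648.

-0.648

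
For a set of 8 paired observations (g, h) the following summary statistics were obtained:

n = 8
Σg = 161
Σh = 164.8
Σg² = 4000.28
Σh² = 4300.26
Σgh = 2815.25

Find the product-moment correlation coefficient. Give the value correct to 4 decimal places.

r = (nΣgh − ΣgΣh) / √[(nΣg² − (Σg)²)(nΣh² − (Σh)²)]
Numerator: 8×2815.25 − 161×164.8 = -4010.8
Denominator: √[(32002.24 − 25921)(34402.08 − 27159.04)] = √[6081.24 × 7243.04] = 6636.7661
r = -4010.8 / 6636.7661 ≈ -0.6043

-0.6043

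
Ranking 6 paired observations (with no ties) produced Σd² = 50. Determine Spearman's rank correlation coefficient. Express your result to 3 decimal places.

-0.429

ρ = 1 − 6Σd² / [n(n²−1)] = 1 − 6×50 / (6×35)
  = 1 − 300/210 = 1 − 1.4286 ≈ -0.429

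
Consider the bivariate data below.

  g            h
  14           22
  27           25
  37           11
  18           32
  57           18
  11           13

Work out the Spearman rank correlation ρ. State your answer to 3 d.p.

-0.143

Rank g: 2, 4, 5, 3, 6, 1
Rank h: 4, 5, 1, 6, 3, 2
d = rank(g) − rank(h): -2, -1, 4, -3, 3, -1; Σd² = 40
ρ = 1 − 6Σd² / [n(n²−1)] = 1 − 6×40 / (6×35) = 1 − 240/210 ≈ -0.143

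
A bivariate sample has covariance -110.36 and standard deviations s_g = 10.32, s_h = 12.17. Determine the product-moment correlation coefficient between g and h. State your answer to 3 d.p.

-0.879

r = Cov(g,h) / (s_g · s_h) = -110.36 / (10.32 × 12.17)
  = -110.36 / 125.5944 ≈ -0.879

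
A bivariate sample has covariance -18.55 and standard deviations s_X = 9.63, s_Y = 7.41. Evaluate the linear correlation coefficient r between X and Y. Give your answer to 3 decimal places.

-0.260

r = Cov(X,Y) / (s_X · s_Y) = -18.55 / (9.63 × 7.41)
  = -18.55 / 71.3583 ≈ -0.260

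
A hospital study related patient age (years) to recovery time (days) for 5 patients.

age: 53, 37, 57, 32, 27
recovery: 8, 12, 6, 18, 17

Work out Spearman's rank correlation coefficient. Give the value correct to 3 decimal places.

-0.900

Rank age: 4, 3, 5, 2, 1
Rank recovery: 2, 3, 1, 5, 4
d = rank(age) − rank(recovery): 2, 0, 4, -3, -3; Σd² = 38
ρ = 1 − 6Σd² / [n(n²−1)] = 1 − 6×38 / (5×24) = 1 − 228/120 ≈ -0.900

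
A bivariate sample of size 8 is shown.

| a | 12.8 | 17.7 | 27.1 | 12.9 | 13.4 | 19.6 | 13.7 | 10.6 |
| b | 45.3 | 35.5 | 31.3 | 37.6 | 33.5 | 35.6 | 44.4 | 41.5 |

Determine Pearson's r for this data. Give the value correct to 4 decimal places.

n = 8, Σa = 127.8, Σb = 304.7, Σa² = 2241.72, Σb² = 11789.01, Σab = 4736.3
nΣab − ΣaΣb = 37890.4 − 38940.66 = -1050.26
nΣa² − (Σa)² = 17933.76 − 16332.84 = 1600.92; nΣb² − (Σb)² = 94312.08 − 92842.09 = 1469.99
r = -1050.26 / √(1600.92 × 1469.99) = -1050.26 / 1534.0588 ≈ -0.6846

-0.6846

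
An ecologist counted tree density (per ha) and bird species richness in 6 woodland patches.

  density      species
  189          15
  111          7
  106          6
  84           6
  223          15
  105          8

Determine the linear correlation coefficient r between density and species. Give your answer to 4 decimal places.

n = 6, Σx = 818, Σy = 57, Σx² = 127088, Σy² = 635, Σxy = 8937
nΣxy − ΣxΣy = 53622 − 46626 = 6996
nΣx² − (Σx)² = 762528 − 669124 = 93404; nΣy² − (Σy)² = 3810 − 3249 = 561
r = 6996 / √(93404 × 561) = 6996 / 7238.7598 ≈ 0.9665

0.9665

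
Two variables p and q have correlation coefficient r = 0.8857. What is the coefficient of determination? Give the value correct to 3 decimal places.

r² = (0.8857)² = 0.784

0.784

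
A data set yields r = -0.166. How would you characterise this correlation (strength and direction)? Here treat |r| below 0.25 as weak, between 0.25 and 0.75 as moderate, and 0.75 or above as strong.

weak negative

r = -0.166 < 0 so the relationship is negative.
|r| = 0.166, which falls in the weak range.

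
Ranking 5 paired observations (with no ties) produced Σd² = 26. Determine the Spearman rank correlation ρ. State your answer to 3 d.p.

-0.300

ρ = 1 − 6Σd² / [n(n²−1)] = 1 − 6×26 / (5×24)
  = 1 − 156/120 = 1 − 1.3000 ≈ -0.300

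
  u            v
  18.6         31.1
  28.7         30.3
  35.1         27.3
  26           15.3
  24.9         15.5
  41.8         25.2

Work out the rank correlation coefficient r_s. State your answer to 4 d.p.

-0.1429

Rank u: 1, 4, 5, 3, 2, 6
Rank v: 6, 5, 4, 1, 2, 3
d = rank(u) − rank(v): -5, -1, 1, 2, 0, 3; Σd² = 40
ρ = 1 − 6Σd² / [n(n²−1)] = 1 − 6×40 / (6×35) = 1 − 240/210 ≈ -0.1429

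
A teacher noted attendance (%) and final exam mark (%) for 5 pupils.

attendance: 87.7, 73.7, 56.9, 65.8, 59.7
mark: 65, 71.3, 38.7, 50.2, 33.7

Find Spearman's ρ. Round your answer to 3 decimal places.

Rank attendance: 5, 4, 1, 3, 2
Rank mark: 4, 5, 2, 3, 1
d = rank(attendance) − rank(mark): 1, -1, -1, 0, 1; Σd² = 4
ρ = 1 − 6Σd² / [n(n²−1)] = 1 − 6×4 / (5×24) = 1 − 24/120 ≈ 0.800

0.800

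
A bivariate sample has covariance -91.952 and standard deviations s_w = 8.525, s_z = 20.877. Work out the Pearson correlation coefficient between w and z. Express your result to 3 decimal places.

-0.517

r = Cov(w,z) / (s_w · s_z) = -91.952 / (8.525 × 20.877)
  = -91.952 / 177.9764 ≈ -0.517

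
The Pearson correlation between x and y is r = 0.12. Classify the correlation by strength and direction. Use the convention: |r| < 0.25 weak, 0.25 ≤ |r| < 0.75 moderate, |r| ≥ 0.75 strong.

r = 0.12 > 0 so the relationship is positive.
|r| = 0.12, which falls in the weak range.

weak positive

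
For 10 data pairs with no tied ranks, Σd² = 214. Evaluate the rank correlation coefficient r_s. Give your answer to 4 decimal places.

-0.2970

ρ = 1 − 6Σd² / [n(n²−1)] = 1 − 6×214 / (10×99)
  = 1 − 1284/990 = 1 − 1.29697 ≈ -0.2970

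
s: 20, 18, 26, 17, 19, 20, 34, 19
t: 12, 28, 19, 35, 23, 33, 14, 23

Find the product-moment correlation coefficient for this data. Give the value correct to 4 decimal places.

n = 8, Σs = 173, Σt = 187, Σs² = 3967, Σt² = 4857, Σst = 3843
nΣst − ΣsΣt = 30744 − 32351 = -1607
nΣs² − (Σs)² = 31736 − 29929 = 1807; nΣt² − (Σt)² = 38856 − 34969 = 3887
r = -1607 / √(1807 × 3887) = -1607 / 2650.2470 ≈ -0.6064

-0.6064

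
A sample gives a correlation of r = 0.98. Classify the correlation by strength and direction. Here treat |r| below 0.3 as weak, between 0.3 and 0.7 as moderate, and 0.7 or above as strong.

r = 0.98 > 0 so the relationship is positive.
|r| = 0.98, which falls in the strong range.

strong positive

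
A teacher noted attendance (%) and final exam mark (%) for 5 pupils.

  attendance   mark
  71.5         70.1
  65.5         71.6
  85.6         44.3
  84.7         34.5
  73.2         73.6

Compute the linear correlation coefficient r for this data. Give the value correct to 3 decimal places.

n = 5, Σx = 380.5, Σy = 294.1, Σx² = 29262.19, Σy² = 18610.27, Σxy = 21803.7
nΣxy − ΣxΣy = 109018.5 − 111905.05 = -2886.55
nΣx² − (Σx)² = 146310.95 − 144780.25 = 1530.7; nΣy² − (Σy)² = 93051.35 − 86494.81 = 6556.54
r = -2886.55 / √(1530.7 × 6556.54) = -2886.55 / 3167.9798 ≈ -0.911

-0.911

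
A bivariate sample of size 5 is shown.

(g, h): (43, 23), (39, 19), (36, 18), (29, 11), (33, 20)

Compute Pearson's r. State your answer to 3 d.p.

0.847

n = 5, Σg = 180, Σh = 91, Σg² = 6596, Σh² = 1735, Σgh = 3357
nΣgh − ΣgΣh = 16785 − 16380 = 405
nΣg² − (Σg)² = 32980 − 32400 = 580; nΣh² − (Σh)² = 8675 − 8281 = 394
r = 405 / √(580 × 394) = 405 / 478.0377 ≈ 0.847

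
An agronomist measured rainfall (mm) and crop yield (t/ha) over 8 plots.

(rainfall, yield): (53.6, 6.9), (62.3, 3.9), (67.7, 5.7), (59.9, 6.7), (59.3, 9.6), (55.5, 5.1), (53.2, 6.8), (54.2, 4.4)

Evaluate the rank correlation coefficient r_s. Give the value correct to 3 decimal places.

-0.357

Rank rainfall: 2, 7, 8, 6, 5, 4, 1, 3
Rank yield: 7, 1, 4, 5, 8, 3, 6, 2
d = rank(rainfall) − rank(yield): -5, 6, 4, 1, -3, 1, -5, 1; Σd² = 114
ρ = 1 − 6Σd² / [n(n²−1)] = 1 − 6×114 / (8×63) = 1 − 684/504 ≈ -0.357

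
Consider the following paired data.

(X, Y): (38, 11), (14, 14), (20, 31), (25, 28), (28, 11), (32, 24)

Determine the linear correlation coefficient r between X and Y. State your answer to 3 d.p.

n = 6, ΣX = 157, ΣY = 119, ΣX² = 4473, ΣY² = 2759, ΣXY = 3010
nΣXY − ΣXΣY = 18060 − 18683 = -623
nΣX² − (ΣX)² = 26838 − 24649 = 2189; nΣY² − (ΣY)² = 16554 − 14161 = 2393
r = -623 / √(2189 × 2393) = -623 / 2288.7282 ≈ -0.272

-0.272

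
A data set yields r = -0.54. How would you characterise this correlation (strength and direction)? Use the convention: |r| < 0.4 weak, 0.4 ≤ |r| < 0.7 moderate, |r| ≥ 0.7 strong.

r = -0.54 < 0 so the relationship is negative.
|r| = 0.54, which falls in the moderate range.

moderate negative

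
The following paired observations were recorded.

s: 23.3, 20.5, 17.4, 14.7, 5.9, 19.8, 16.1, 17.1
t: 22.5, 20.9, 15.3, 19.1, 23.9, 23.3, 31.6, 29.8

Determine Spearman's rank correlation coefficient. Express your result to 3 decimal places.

-0.286

Rank s: 8, 7, 5, 2, 1, 6, 3, 4
Rank t: 4, 3, 1, 2, 6, 5, 8, 7
d = rank(s) − rank(t): 4, 4, 4, 0, -5, 1, -5, -3; Σd² = 108
ρ = 1 − 6Σd² / [n(n²−1)] = 1 − 6×108 / (8×63) = 1 − 648/504 ≈ -0.286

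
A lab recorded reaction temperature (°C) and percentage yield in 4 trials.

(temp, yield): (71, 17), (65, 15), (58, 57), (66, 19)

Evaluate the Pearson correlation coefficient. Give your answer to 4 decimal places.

n = 4, Σx = 260, Σy = 108, Σx² = 16986, Σy² = 4124, Σxy = 6742
nΣxy − ΣxΣy = 26968 − 28080 = -1112
nΣx² − (Σx)² = 67944 − 67600 = 344; nΣy² − (Σy)² = 16496 − 11664 = 4832
r = -1112 / √(344 × 4832) = -1112 / 1289.2665 ≈ -0.8625

-0.8625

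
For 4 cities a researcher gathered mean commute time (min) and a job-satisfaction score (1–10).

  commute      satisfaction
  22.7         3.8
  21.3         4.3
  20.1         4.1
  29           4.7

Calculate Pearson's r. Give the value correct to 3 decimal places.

0.716

n = 4, Σx = 93.1, Σy = 16.9, Σx² = 2213.99, Σy² = 71.83, Σxy = 396.56
nΣxy − ΣxΣy = 1586.24 − 1573.39 = 12.85
nΣx² − (Σx)² = 8855.96 − 8667.61 = 188.35; nΣy² − (Σy)² = 287.32 − 285.61 = 1.71
r = 12.85 / √(188.35 × 1.71) = 12.85 / 17.9465 ≈ 0.716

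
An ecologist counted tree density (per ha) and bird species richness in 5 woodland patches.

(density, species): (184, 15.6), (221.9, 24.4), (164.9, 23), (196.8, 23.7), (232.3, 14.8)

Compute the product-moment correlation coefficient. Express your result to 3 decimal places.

-0.229

n = 5, Σx = 999.9, Σy = 101.5, Σx² = 202981.15, Σy² = 2148.45, Σxy = 20179.66
nΣxy − ΣxΣy = 100898.3 − 101489.85 = -591.55
nΣx² − (Σx)² = 1014905.75 − 999800.01 = 15105.74; nΣy² − (Σy)² = 10742.25 − 10302.25 = 440
r = -591.55 / √(15105.74 × 440) = -591.55 / 2578.0856 ≈ -0.229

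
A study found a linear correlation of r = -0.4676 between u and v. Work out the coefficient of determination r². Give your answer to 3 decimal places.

r² = (-0.4676)² = 0.219

0.219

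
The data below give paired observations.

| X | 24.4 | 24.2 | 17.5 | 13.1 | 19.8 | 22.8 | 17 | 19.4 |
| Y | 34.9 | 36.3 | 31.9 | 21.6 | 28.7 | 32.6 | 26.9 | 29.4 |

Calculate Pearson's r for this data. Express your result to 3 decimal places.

n = 8, ΣX = 158.2, ΣY = 242.3, ΣX² = 3236.1, ΣY² = 7494.29, ΣXY = 4910.43
nΣXY − ΣXΣY = 39283.44 − 38331.86 = 951.58
nΣX² − (ΣX)² = 25888.8 − 25027.24 = 861.56; nΣY² − (ΣY)² = 59954.32 − 58709.29 = 1245.03
r = 951.58 / √(861.56 × 1245.03) = 951.58 / 1035.6969 ≈ 0.919

0.919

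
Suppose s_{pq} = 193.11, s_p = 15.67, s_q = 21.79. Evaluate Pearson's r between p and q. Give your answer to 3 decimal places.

r = Cov(p,q) / (s_p · s_q) = 193.11 / (15.67 × 21.79)
  = 193.11 / 341.4493 ≈ 0.566

0.566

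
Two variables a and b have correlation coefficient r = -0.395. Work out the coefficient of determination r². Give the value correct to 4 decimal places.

0.1560

r² = (-0.395)² = 0.1560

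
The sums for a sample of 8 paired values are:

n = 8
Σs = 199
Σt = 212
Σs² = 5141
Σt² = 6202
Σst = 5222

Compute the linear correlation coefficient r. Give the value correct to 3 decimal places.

r = (nΣst − ΣsΣt) / √[(nΣs² − (Σs)²)(nΣt² − (Σt)²)]
Numerator: 8×5222 − 199×212 = -412
Denominator: √[(41128 − 39601)(49616 − 44944)] = √[1527 × 4672] = 2670.9818
r = -412 / 2670.9818 ≈ -0.154

-0.154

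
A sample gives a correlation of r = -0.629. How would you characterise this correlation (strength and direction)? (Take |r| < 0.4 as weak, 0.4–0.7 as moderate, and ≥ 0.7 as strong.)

moderate negative

r = -0.629 < 0 so the relationship is negative.
|r| = 0.629, which falls in the moderate range.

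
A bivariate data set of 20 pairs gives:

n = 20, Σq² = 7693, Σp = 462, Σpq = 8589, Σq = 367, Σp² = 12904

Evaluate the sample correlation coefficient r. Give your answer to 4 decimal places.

r = (nΣpq − ΣpΣq) / √[(nΣp² − (Σp)²)(nΣq² − (Σq)²)]
Numerator: 20×8589 − 462×367 = 2226
Denominator: √[(258080 − 213444)(153860 − 134689)] = √[44636 × 19171] = 29252.6367
r = 2226 / 29252.6367 ≈ 0.0761

0.0761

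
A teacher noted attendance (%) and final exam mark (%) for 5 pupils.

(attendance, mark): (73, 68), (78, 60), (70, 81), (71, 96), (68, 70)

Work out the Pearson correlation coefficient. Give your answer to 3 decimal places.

-0.518

n = 5, Σx = 360, Σy = 375, Σx² = 25978, Σy² = 28901, Σxy = 26890
nΣxy − ΣxΣy = 134450 − 135000 = -550
nΣx² − (Σx)² = 129890 − 129600 = 290; nΣy² − (Σy)² = 144505 − 140625 = 3880
r = -550 / √(290 × 3880) = -550 / 1060.7544 ≈ -0.518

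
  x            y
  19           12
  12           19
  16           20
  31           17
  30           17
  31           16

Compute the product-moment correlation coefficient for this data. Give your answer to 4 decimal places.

-0.2598

n = 6, Σx = 139, Σy = 101, Σx² = 3583, Σy² = 1739, Σxy = 2309
nΣxy − ΣxΣy = 13854 − 14039 = -185
nΣx² − (Σx)² = 21498 − 19321 = 2177; nΣy² − (Σy)² = 10434 − 10201 = 233
r = -185 / √(2177 × 233) = -185 / 712.2085 ≈ -0.2598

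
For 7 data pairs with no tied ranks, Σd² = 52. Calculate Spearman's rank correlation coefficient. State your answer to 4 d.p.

ρ = 1 − 6Σd² / [n(n²−1)] = 1 − 6×52 / (7×48)
  = 1 − 312/336 = 1 − 0.92857 ≈ 0.0714

0.0714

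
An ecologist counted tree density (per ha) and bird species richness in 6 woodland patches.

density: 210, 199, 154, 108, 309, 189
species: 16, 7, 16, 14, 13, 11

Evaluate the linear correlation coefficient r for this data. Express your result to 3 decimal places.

-0.154

n = 6, Σx = 1169, Σy = 77, Σx² = 250283, Σy² = 1047, Σxy = 14825
nΣxy − ΣxΣy = 88950 − 90013 = -1063
nΣx² − (Σx)² = 1501698 − 1366561 = 135137; nΣy² − (Σy)² = 6282 − 5929 = 353
r = -1063 / √(135137 × 353) = -1063 / 6906.7620 ≈ -0.154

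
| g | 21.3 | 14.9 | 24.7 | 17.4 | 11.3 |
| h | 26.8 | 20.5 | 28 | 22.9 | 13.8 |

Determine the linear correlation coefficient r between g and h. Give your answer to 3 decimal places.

0.967

n = 5, Σg = 89.6, Σh = 112, Σg² = 1716.24, Σh² = 2637.34, Σgh = 2122.29
nΣgh − ΣgΣh = 10611.45 − 10035.2 = 576.25
nΣg² − (Σg)² = 8581.2 − 8028.16 = 553.04; nΣh² − (Σh)² = 13186.7 − 12544 = 642.7
r = 576.25 / √(553.04 × 642.7) = 576.25 / 596.1869 ≈ 0.967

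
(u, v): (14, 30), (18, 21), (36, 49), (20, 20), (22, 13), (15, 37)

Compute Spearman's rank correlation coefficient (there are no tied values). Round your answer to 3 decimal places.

Rank u: 1, 3, 6, 4, 5, 2
Rank v: 4, 3, 6, 2, 1, 5
d = rank(u) − rank(v): -3, 0, 0, 2, 4, -3; Σd² = 38
ρ = 1 − 6Σd² / [n(n²−1)] = 1 − 6×38 / (6×35) = 1 − 228/210 ≈ -0.086

-0.086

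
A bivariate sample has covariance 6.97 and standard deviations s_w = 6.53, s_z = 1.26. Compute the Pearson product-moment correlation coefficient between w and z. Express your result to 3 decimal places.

0.847

r = Cov(w,z) / (s_w · s_z) = 6.97 / (6.53 × 1.26)
  = 6.97 / 8.2278 ≈ 0.847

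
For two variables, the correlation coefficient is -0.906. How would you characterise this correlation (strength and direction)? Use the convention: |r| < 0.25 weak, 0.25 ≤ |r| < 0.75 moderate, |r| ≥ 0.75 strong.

r = -0.906 < 0 so the relationship is negative.
|r| = 0.906, which falls in the strong range.

strong negative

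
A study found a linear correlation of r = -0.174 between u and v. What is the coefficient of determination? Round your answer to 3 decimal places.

0.030

r² = (-0.174)² = 0.030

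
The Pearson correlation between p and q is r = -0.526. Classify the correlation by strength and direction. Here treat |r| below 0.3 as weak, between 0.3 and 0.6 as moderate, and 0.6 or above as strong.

r = -0.526 < 0 so the relationship is negative.
|r| = 0.526, which falls in the moderate range.

moderate negative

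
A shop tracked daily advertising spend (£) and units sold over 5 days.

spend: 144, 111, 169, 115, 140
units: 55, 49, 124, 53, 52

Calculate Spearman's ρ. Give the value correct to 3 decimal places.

Rank spend: 4, 1, 5, 2, 3
Rank units: 4, 1, 5, 3, 2
d = rank(spend) − rank(units): 0, 0, 0, -1, 1; Σd² = 2
ρ = 1 − 6Σd² / [n(n²−1)] = 1 − 6×2 / (5×24) = 1 − 12/120 ≈ 0.900

0.900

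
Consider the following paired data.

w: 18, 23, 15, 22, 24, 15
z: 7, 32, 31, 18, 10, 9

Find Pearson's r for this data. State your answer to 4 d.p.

n = 6, Σw = 117, Σz = 107, Σw² = 2363, Σz² = 2539, Σwz = 2098
nΣwz − ΣwΣz = 12588 − 12519 = 69
nΣw² − (Σw)² = 14178 − 13689 = 489; nΣz² − (Σz)² = 15234 − 11449 = 3785
r = 69 / √(489 × 3785) = 69 / 1360.4650 ≈ 0.0507

0.0507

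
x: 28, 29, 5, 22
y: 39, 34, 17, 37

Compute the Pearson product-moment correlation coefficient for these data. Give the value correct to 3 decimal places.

n = 4, Σx = 84, Σy = 127, Σx² = 2134, Σy² = 4335, Σxy = 2977
nΣxy − ΣxΣy = 11908 − 10668 = 1240
nΣx² − (Σx)² = 8536 − 7056 = 1480; nΣy² − (Σy)² = 17340 − 16129 = 1211
r = 1240 / √(1480 × 1211) = 1240 / 1338.7606 ≈ 0.926

0.926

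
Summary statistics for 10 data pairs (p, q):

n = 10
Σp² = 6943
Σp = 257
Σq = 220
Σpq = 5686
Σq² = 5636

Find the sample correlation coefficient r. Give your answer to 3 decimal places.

0.062

r = (nΣpq − ΣpΣq) / √[(nΣp² − (Σp)²)(nΣq² − (Σq)²)]
Numerator: 10×5686 − 257×220 = 320
Denominator: √[(69430 − 66049)(56360 − 48400)] = √[3381 × 7960] = 5187.7510
r = 320 / 5187.7510 ≈ 0.062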